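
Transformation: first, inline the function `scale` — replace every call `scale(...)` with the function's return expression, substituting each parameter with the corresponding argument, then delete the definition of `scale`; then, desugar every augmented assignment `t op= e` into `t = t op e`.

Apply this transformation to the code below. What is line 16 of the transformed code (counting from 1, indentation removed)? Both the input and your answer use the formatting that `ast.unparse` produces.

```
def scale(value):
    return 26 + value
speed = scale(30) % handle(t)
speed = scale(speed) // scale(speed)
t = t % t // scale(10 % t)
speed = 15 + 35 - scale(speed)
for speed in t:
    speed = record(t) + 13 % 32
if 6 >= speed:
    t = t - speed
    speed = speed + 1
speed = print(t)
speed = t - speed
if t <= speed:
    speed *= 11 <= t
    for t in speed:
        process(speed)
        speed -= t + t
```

speed = speed - (t + t)

Transformed code:
speed = (26 + 30) % handle(t)
speed = (26 + speed) // (26 + speed)
t = t % t // (26 + 10 % t)
speed = 15 + 35 - (26 + speed)
for speed in t:
    speed = record(t) + 13 % 32
if 6 >= speed:
    t = t - speed
    speed = speed + 1
speed = print(t)
speed = t - speed
if t <= speed:
    speed = speed * (11 <= t)
    for t in speed:
        process(speed)
        speed = speed - (t + t)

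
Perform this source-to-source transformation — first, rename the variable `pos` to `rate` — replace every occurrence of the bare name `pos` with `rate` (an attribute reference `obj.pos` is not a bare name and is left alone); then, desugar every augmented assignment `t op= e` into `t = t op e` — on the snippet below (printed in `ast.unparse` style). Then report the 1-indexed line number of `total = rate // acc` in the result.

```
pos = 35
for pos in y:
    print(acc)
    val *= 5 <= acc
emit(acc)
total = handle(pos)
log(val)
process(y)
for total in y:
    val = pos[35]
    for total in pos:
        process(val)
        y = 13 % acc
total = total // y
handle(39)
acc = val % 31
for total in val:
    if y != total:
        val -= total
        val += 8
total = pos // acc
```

Transformed code:
rate = 35
for rate in y:
    print(acc)
    val = val * (5 <= acc)
emit(acc)
total = handle(rate)
log(val)
process(y)
for total in y:
    val = rate[35]
    for total in rate:
        process(val)
        y = 13 % acc
total = total // y
handle(39)
acc = val % 31
for total in val:
    if y != total:
        val = val - total
        val = val + 8
total = rate // acc

21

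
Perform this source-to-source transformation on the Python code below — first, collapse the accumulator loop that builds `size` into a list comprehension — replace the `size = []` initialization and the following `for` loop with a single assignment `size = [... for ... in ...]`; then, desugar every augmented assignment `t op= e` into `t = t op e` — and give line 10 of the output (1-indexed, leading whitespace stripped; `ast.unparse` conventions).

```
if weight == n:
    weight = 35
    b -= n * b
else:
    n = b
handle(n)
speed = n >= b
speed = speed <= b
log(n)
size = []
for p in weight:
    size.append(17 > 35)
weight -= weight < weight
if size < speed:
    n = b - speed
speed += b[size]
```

size = [17 > 35 for p in weight]

Transformed code:
if weight == n:
    weight = 35
    b = b - n * b
else:
    n = b
handle(n)
speed = n >= b
speed = speed <= b
log(n)
size = [17 > 35 for p in weight]
weight = weight - (weight < weight)
if size < speed:
    n = b - speed
speed = speed + b[size]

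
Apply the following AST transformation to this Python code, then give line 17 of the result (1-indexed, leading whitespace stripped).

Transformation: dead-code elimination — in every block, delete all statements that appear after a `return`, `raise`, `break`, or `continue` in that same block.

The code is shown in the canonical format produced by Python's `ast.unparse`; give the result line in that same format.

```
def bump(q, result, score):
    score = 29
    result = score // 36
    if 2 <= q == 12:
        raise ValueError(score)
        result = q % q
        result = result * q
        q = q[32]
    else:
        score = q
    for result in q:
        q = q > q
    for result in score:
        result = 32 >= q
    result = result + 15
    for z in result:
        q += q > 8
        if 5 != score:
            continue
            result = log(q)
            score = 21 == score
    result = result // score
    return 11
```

Transformed code:
def bump(q, result, score):
    score = 29
    result = score // 36
    if 2 <= q == 12:
        raise ValueError(score)
    else:
        score = q
    for result in q:
        q = q > q
    for result in score:
        result = 32 >= q
    result = result + 15
    for z in result:
        q += q > 8
        if 5 != score:
            continue
    result = result // score
    return 11

result = result // score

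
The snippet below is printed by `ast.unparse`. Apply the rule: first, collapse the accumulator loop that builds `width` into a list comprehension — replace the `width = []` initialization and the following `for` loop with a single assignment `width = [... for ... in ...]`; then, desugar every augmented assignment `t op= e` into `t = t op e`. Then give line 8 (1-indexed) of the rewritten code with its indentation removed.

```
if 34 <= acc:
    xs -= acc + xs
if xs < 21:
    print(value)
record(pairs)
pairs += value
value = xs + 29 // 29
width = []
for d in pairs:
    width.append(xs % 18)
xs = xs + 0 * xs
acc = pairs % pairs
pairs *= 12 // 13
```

width = [xs % 18 for d in pairs]

Transformed code:
if 34 <= acc:
    xs = xs - (acc + xs)
if xs < 21:
    print(value)
record(pairs)
pairs = pairs + value
value = xs + 29 // 29
width = [xs % 18 for d in pairs]
xs = xs + 0 * xs
acc = pairs % pairs
pairs = pairs * (12 // 13)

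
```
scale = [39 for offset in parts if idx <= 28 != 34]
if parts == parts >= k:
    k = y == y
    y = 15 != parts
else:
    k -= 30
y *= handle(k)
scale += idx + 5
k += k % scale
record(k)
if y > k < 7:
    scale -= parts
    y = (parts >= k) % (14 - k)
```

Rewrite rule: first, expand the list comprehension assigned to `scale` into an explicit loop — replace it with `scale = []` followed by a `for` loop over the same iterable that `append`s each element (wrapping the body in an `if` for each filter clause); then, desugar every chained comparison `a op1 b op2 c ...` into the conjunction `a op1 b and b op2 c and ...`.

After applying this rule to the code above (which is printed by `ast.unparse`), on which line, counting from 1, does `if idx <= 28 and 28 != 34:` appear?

Transformed code:
scale = []
for offset in parts:
    if idx <= 28 and 28 != 34:
        scale.append(39)
if parts == parts and parts >= k:
    k = y == y
    y = 15 != parts
else:
    k -= 30
y *= handle(k)
scale += idx + 5
k += k % scale
record(k)
if y > k and k < 7:
    scale -= parts
    y = (parts >= k) % (14 - k)

3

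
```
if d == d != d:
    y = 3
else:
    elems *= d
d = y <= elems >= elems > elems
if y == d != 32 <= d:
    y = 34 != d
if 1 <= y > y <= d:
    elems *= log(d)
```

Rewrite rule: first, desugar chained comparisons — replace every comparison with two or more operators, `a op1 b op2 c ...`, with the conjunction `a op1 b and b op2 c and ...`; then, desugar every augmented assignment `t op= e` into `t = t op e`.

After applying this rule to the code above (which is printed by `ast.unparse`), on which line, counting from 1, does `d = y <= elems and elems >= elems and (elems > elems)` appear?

5

Transformed code:
if d == d and d != d:
    y = 3
else:
    elems = elems * d
d = y <= elems and elems >= elems and (elems > elems)
if y == d and d != 32 and (32 <= d):
    y = 34 != d
if 1 <= y and y > y and (y <= d):
    elems = elems * log(d)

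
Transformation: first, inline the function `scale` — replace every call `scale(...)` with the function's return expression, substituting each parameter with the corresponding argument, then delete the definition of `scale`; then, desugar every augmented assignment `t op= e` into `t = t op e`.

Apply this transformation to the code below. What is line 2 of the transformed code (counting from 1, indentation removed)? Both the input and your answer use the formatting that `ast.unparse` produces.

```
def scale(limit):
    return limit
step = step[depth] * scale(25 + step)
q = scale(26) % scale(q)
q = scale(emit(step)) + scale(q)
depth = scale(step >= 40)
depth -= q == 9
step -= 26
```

q = 26 % q

Transformed code:
step = step[depth] * (25 + step)
q = 26 % q
q = emit(step) + q
depth = step >= 40
depth = depth - (q == 9)
step = step - 26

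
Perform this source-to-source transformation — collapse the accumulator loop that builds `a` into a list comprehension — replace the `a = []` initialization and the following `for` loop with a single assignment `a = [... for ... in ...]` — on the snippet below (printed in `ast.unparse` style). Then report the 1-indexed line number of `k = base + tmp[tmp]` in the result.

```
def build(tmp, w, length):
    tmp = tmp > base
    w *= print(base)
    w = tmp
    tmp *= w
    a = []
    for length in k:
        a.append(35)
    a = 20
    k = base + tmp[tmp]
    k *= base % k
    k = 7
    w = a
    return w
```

8

Transformed code:
def build(tmp, w, length):
    tmp = tmp > base
    w *= print(base)
    w = tmp
    tmp *= w
    a = [35 for length in k]
    a = 20
    k = base + tmp[tmp]
    k *= base % k
    k = 7
    w = a
    return w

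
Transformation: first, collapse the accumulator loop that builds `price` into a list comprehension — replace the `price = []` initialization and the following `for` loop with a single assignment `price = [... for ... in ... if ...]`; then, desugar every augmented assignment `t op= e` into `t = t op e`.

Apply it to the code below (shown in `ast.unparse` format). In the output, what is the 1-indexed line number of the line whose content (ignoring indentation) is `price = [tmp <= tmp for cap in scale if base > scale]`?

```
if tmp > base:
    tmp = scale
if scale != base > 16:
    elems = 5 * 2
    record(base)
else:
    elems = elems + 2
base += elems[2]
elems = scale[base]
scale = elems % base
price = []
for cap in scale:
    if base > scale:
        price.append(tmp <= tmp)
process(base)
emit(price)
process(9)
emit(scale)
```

Transformed code:
if tmp > base:
    tmp = scale
if scale != base > 16:
    elems = 5 * 2
    record(base)
else:
    elems = elems + 2
base = base + elems[2]
elems = scale[base]
scale = elems % base
price = [tmp <= tmp for cap in scale if base > scale]
process(base)
emit(price)
process(9)
emit(scale)

11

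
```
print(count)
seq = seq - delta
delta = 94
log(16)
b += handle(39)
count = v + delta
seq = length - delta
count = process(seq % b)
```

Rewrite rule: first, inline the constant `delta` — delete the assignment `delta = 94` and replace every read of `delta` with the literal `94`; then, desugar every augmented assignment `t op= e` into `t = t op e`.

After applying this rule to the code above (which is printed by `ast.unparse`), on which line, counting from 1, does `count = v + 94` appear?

Transformed code:
print(count)
seq = seq - 94
log(16)
b = b + handle(39)
count = v + 94
seq = length - 94
count = process(seq % b)

5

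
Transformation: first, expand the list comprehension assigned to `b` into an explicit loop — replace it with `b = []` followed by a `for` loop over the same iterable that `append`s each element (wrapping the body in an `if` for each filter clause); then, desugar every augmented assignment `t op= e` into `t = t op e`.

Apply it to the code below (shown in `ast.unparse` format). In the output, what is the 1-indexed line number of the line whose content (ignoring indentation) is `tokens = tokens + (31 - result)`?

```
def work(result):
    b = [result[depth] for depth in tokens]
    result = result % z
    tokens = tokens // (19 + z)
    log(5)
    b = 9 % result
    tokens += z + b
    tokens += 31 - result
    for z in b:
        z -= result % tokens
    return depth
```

10

Transformed code:
def work(result):
    b = []
    for depth in tokens:
        b.append(result[depth])
    result = result % z
    tokens = tokens // (19 + z)
    log(5)
    b = 9 % result
    tokens = tokens + (z + b)
    tokens = tokens + (31 - result)
    for z in b:
        z = z - result % tokens
    return depth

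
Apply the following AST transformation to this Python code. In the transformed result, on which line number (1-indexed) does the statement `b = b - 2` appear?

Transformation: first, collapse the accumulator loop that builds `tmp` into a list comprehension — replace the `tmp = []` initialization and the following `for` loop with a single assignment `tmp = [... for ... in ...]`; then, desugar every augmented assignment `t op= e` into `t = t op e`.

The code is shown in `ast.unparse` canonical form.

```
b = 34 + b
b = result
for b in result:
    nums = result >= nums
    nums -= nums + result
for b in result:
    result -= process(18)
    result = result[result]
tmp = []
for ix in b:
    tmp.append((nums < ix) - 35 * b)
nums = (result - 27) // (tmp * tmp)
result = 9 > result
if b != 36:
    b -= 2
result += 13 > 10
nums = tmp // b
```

13

Transformed code:
b = 34 + b
b = result
for b in result:
    nums = result >= nums
    nums = nums - (nums + result)
for b in result:
    result = result - process(18)
    result = result[result]
tmp = [(nums < ix) - 35 * b for ix in b]
nums = (result - 27) // (tmp * tmp)
result = 9 > result
if b != 36:
    b = b - 2
result = result + (13 > 10)
nums = tmp // b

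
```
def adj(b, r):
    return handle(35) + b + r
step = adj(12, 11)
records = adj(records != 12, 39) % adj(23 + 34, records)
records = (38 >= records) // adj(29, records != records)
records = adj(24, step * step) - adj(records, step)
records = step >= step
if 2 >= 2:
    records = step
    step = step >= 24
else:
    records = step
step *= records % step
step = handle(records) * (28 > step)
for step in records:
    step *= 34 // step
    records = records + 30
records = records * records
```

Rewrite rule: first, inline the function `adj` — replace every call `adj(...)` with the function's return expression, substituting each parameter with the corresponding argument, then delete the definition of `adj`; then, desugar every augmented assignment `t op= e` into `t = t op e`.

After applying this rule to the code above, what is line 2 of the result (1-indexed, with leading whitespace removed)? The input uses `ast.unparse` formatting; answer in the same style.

Transformed code:
step = handle(35) + 12 + 11
records = (handle(35) + (records != 12) + 39) % (handle(35) + (23 + 34) + records)
records = (38 >= records) // (handle(35) + 29 + (records != records))
records = handle(35) + 24 + step * step - (handle(35) + records + step)
records = step >= step
if 2 >= 2:
    records = step
    step = step >= 24
else:
    records = step
step = step * (records % step)
step = handle(records) * (28 > step)
for step in records:
    step = step * (34 // step)
    records = records + 30
records = records * records

records = (handle(35) + (records != 12) + 39) % (handle(35) + (23 + 34) + records)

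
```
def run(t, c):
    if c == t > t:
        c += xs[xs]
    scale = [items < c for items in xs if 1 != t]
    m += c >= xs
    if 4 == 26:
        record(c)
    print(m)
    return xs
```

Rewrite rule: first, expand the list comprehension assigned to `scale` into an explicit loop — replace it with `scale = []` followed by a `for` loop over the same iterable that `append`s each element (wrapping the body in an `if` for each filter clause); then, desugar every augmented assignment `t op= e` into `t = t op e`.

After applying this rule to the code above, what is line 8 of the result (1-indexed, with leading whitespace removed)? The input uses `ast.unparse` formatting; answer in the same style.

Transformed code:
def run(t, c):
    if c == t > t:
        c = c + xs[xs]
    scale = []
    for items in xs:
        if 1 != t:
            scale.append(items < c)
    m = m + (c >= xs)
    if 4 == 26:
        record(c)
    print(m)
    return xs

m = m + (c >= xs)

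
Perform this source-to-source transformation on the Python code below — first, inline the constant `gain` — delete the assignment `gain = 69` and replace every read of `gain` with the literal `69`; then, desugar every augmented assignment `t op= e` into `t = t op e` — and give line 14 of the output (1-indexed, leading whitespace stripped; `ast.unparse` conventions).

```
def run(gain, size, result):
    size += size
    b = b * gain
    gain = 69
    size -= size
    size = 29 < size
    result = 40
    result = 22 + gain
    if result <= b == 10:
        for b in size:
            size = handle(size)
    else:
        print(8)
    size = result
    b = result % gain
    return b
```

b = result % 69

Transformed code:
def run(gain, size, result):
    size = size + size
    b = b * 69
    size = size - size
    size = 29 < size
    result = 40
    result = 22 + 69
    if result <= b == 10:
        for b in size:
            size = handle(size)
    else:
        print(8)
    size = result
    b = result % 69
    return b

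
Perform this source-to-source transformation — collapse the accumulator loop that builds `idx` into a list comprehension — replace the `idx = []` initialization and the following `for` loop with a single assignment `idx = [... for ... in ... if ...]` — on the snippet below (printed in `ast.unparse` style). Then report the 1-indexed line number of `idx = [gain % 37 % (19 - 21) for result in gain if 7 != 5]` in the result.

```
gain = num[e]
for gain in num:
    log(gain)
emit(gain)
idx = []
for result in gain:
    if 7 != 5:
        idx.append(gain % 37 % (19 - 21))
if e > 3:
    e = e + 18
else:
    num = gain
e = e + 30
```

Transformed code:
gain = num[e]
for gain in num:
    log(gain)
emit(gain)
idx = [gain % 37 % (19 - 21) for result in gain if 7 != 5]
if e > 3:
    e = e + 18
else:
    num = gain
e = e + 30

5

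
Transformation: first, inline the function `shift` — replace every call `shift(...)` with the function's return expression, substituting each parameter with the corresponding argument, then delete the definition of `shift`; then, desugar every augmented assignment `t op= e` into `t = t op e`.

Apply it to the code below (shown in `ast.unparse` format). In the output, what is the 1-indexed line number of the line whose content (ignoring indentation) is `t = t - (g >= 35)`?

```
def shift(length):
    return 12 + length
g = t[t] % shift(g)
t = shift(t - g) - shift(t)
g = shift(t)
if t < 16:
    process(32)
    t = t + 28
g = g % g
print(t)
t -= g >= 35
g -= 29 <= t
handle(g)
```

Transformed code:
g = t[t] % (12 + g)
t = 12 + (t - g) - (12 + t)
g = 12 + t
if t < 16:
    process(32)
    t = t + 28
g = g % g
print(t)
t = t - (g >= 35)
g = g - (29 <= t)
handle(g)

9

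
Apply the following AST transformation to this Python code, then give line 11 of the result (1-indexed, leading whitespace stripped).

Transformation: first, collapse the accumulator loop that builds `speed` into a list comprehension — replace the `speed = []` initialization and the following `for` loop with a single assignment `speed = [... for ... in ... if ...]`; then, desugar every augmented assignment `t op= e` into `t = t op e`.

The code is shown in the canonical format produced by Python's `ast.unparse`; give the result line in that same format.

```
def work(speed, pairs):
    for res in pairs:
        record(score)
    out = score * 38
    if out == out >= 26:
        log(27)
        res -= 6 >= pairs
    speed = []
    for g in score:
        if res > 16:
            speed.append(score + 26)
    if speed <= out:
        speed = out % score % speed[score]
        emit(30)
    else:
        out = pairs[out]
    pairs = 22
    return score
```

Transformed code:
def work(speed, pairs):
    for res in pairs:
        record(score)
    out = score * 38
    if out == out >= 26:
        log(27)
        res = res - (6 >= pairs)
    speed = [score + 26 for g in score if res > 16]
    if speed <= out:
        speed = out % score % speed[score]
        emit(30)
    else:
        out = pairs[out]
    pairs = 22
    return score

emit(30)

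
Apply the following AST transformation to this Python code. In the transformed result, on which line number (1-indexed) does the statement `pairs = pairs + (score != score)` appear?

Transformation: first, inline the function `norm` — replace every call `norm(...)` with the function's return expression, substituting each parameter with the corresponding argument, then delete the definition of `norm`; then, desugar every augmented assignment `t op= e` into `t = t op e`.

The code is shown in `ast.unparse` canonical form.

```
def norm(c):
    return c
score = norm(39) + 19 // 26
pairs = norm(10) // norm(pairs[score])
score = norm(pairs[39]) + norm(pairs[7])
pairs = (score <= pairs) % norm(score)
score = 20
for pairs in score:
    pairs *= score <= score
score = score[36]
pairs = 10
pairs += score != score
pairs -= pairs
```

10

Transformed code:
score = 39 + 19 // 26
pairs = 10 // pairs[score]
score = pairs[39] + pairs[7]
pairs = (score <= pairs) % score
score = 20
for pairs in score:
    pairs = pairs * (score <= score)
score = score[36]
pairs = 10
pairs = pairs + (score != score)
pairs = pairs - pairs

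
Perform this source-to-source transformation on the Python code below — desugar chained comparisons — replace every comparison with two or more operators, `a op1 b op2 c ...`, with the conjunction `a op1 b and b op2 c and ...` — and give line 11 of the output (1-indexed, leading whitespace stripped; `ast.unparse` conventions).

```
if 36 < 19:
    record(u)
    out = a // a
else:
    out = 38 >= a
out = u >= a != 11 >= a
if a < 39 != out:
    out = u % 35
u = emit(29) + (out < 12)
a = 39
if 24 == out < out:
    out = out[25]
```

if 24 == out and out < out:

Transformed code:
if 36 < 19:
    record(u)
    out = a // a
else:
    out = 38 >= a
out = u >= a and a != 11 and (11 >= a)
if a < 39 and 39 != out:
    out = u % 35
u = emit(29) + (out < 12)
a = 39
if 24 == out and out < out:
    out = out[25]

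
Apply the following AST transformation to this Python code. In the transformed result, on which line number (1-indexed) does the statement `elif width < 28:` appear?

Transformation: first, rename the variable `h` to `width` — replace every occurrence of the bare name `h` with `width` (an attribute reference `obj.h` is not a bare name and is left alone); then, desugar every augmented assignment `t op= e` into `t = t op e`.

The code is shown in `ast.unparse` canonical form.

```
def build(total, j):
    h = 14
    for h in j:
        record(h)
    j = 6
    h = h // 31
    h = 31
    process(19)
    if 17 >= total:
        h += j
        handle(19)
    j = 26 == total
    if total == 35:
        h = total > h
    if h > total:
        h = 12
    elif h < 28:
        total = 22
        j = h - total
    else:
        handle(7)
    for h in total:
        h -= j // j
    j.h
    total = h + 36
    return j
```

Transformed code:
def build(total, j):
    width = 14
    for width in j:
        record(width)
    j = 6
    width = width // 31
    width = 31
    process(19)
    if 17 >= total:
        width = width + j
        handle(19)
    j = 26 == total
    if total == 35:
        width = total > width
    if width > total:
        width = 12
    elif width < 28:
        total = 22
        j = width - total
    else:
        handle(7)
    for width in total:
        width = width - j // j
    j.h
    total = width + 36
    return j

17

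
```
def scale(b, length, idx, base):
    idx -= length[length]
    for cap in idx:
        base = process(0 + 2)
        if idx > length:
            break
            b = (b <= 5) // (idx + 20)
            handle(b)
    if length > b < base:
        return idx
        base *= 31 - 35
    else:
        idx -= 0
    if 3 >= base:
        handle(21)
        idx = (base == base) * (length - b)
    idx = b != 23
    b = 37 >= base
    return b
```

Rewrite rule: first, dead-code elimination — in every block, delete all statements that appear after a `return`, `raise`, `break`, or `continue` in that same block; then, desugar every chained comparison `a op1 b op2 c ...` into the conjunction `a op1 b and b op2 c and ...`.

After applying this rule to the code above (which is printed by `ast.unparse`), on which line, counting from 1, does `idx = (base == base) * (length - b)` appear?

13

Transformed code:
def scale(b, length, idx, base):
    idx -= length[length]
    for cap in idx:
        base = process(0 + 2)
        if idx > length:
            break
    if length > b and b < base:
        return idx
    else:
        idx -= 0
    if 3 >= base:
        handle(21)
        idx = (base == base) * (length - b)
    idx = b != 23
    b = 37 >= base
    return b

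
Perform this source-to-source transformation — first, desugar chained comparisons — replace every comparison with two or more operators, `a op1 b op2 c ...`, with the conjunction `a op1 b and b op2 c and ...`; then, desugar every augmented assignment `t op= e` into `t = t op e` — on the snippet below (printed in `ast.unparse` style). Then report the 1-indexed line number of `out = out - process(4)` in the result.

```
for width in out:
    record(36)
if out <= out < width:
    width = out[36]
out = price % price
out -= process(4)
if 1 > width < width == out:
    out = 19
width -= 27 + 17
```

Transformed code:
for width in out:
    record(36)
if out <= out and out < width:
    width = out[36]
out = price % price
out = out - process(4)
if 1 > width and width < width and (width == out):
    out = 19
width = width - (27 + 17)

6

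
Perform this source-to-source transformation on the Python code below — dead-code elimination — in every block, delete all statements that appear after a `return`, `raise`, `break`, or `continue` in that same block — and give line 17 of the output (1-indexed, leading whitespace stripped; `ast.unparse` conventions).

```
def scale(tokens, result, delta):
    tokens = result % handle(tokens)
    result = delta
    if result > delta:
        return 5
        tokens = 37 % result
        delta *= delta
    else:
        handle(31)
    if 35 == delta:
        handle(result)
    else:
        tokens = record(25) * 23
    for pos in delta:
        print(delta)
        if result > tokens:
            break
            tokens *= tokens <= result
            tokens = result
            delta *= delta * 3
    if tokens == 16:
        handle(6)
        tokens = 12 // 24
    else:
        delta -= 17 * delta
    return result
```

handle(6)

Transformed code:
def scale(tokens, result, delta):
    tokens = result % handle(tokens)
    result = delta
    if result > delta:
        return 5
    else:
        handle(31)
    if 35 == delta:
        handle(result)
    else:
        tokens = record(25) * 23
    for pos in delta:
        print(delta)
        if result > tokens:
            break
    if tokens == 16:
        handle(6)
        tokens = 12 // 24
    else:
        delta -= 17 * delta
    return result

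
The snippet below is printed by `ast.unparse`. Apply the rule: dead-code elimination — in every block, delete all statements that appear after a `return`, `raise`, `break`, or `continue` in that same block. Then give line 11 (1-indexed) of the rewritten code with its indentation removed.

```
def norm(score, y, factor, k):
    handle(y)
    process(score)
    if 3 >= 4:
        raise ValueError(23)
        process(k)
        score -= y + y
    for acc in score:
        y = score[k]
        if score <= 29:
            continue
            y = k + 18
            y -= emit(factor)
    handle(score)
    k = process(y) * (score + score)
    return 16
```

k = process(y) * (score + score)

Transformed code:
def norm(score, y, factor, k):
    handle(y)
    process(score)
    if 3 >= 4:
        raise ValueError(23)
    for acc in score:
        y = score[k]
        if score <= 29:
            continue
    handle(score)
    k = process(y) * (score + score)
    return 16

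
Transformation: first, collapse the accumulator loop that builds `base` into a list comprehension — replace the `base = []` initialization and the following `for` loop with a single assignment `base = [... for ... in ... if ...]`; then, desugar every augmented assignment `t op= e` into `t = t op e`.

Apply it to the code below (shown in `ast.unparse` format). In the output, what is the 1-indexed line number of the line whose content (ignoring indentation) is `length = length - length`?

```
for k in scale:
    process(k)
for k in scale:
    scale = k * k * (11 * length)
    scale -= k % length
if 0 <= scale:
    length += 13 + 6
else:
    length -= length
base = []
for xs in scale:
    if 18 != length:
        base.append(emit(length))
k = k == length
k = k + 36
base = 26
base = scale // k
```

9

Transformed code:
for k in scale:
    process(k)
for k in scale:
    scale = k * k * (11 * length)
    scale = scale - k % length
if 0 <= scale:
    length = length + (13 + 6)
else:
    length = length - length
base = [emit(length) for xs in scale if 18 != length]
k = k == length
k = k + 36
base = 26
base = scale // k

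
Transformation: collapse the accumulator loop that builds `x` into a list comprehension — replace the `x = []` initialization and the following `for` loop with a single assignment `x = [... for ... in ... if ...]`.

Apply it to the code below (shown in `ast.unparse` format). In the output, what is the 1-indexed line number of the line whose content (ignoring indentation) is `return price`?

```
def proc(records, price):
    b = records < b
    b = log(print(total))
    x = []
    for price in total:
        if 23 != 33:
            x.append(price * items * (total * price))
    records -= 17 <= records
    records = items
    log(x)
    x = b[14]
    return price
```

9

Transformed code:
def proc(records, price):
    b = records < b
    b = log(print(total))
    x = [price * items * (total * price) for price in total if 23 != 33]
    records -= 17 <= records
    records = items
    log(x)
    x = b[14]
    return price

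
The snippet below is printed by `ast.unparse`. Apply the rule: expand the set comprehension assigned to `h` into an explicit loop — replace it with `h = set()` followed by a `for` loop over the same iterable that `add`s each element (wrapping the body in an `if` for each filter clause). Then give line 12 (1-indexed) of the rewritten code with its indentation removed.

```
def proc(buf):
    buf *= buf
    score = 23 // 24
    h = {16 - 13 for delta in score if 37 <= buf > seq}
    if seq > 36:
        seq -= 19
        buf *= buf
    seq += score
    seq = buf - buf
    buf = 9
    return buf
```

Transformed code:
def proc(buf):
    buf *= buf
    score = 23 // 24
    h = set()
    for delta in score:
        if 37 <= buf > seq:
            h.add(16 - 13)
    if seq > 36:
        seq -= 19
        buf *= buf
    seq += score
    seq = buf - buf
    buf = 9
    return buf

seq = buf - buf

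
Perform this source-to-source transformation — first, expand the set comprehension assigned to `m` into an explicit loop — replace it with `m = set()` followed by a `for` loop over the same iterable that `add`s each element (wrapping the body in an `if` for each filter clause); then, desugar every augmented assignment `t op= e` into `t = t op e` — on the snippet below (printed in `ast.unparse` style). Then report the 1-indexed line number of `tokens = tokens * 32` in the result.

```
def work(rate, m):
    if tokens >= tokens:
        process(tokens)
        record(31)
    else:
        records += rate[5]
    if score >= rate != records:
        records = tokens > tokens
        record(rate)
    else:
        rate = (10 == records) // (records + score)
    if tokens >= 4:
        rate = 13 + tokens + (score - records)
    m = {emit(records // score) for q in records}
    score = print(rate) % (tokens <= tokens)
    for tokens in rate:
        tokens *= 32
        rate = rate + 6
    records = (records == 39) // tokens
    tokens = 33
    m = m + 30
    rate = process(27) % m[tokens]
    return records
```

19

Transformed code:
def work(rate, m):
    if tokens >= tokens:
        process(tokens)
        record(31)
    else:
        records = records + rate[5]
    if score >= rate != records:
        records = tokens > tokens
        record(rate)
    else:
        rate = (10 == records) // (records + score)
    if tokens >= 4:
        rate = 13 + tokens + (score - records)
    m = set()
    for q in records:
        m.add(emit(records // score))
    score = print(rate) % (tokens <= tokens)
    for tokens in rate:
        tokens = tokens * 32
        rate = rate + 6
    records = (records == 39) // tokens
    tokens = 33
    m = m + 30
    rate = process(27) % m[tokens]
    return records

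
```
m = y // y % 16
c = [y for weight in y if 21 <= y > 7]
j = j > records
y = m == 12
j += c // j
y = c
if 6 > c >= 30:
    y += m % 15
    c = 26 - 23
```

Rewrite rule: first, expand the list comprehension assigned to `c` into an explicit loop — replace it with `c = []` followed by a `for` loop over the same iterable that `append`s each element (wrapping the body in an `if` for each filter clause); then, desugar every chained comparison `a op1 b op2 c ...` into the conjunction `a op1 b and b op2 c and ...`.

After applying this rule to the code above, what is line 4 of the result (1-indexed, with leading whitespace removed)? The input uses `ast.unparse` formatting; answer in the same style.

Transformed code:
m = y // y % 16
c = []
for weight in y:
    if 21 <= y and y > 7:
        c.append(y)
j = j > records
y = m == 12
j += c // j
y = c
if 6 > c and c >= 30:
    y += m % 15
    c = 26 - 23

if 21 <= y and y > 7:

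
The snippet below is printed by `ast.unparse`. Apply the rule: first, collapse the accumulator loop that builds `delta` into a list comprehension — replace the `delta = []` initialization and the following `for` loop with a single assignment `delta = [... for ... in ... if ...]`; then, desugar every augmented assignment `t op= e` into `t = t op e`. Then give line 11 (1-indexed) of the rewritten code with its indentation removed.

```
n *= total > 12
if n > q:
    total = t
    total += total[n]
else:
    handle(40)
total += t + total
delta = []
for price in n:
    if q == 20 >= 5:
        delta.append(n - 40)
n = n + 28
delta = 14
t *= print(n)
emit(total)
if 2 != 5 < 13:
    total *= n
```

Transformed code:
n = n * (total > 12)
if n > q:
    total = t
    total = total + total[n]
else:
    handle(40)
total = total + (t + total)
delta = [n - 40 for price in n if q == 20 >= 5]
n = n + 28
delta = 14
t = t * print(n)
emit(total)
if 2 != 5 < 13:
    total = total * n

t = t * print(n)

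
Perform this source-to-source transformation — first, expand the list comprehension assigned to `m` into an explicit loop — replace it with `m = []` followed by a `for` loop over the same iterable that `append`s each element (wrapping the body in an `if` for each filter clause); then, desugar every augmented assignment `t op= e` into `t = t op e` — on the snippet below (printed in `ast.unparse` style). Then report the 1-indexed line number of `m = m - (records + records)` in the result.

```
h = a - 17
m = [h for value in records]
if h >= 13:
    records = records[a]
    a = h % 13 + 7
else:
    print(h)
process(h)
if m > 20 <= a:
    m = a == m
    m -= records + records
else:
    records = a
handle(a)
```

Transformed code:
h = a - 17
m = []
for value in records:
    m.append(h)
if h >= 13:
    records = records[a]
    a = h % 13 + 7
else:
    print(h)
process(h)
if m > 20 <= a:
    m = a == m
    m = m - (records + records)
else:
    records = a
handle(a)

13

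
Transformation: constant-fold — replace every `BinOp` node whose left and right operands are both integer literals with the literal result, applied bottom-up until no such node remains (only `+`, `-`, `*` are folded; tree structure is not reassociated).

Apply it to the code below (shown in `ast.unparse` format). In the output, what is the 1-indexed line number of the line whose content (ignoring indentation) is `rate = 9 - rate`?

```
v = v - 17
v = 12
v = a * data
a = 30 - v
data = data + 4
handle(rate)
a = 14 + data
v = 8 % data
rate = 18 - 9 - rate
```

9

Transformed code:
v = v - 17
v = 12
v = a * data
a = 30 - v
data = data + 4
handle(rate)
a = 14 + data
v = 8 % data
rate = 9 - rate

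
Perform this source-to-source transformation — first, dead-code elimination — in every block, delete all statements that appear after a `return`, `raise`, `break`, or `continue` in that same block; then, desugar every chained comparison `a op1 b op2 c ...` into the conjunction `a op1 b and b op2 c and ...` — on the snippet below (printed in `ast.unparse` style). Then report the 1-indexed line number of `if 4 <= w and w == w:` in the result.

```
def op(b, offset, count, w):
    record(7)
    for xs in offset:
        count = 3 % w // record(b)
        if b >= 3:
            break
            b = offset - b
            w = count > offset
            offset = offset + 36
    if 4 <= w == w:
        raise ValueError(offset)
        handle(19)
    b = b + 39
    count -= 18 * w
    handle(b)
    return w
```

Transformed code:
def op(b, offset, count, w):
    record(7)
    for xs in offset:
        count = 3 % w // record(b)
        if b >= 3:
            break
    if 4 <= w and w == w:
        raise ValueError(offset)
    b = b + 39
    count -= 18 * w
    handle(b)
    return w

7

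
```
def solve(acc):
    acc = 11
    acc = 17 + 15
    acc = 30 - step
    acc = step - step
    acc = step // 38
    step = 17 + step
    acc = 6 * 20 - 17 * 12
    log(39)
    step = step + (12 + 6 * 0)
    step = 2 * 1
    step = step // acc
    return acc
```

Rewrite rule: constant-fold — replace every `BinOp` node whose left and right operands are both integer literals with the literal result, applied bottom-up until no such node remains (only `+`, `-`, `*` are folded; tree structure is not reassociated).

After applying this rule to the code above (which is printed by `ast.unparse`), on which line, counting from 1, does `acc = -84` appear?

8

Transformed code:
def solve(acc):
    acc = 11
    acc = 32
    acc = 30 - step
    acc = step - step
    acc = step // 38
    step = 17 + step
    acc = -84
    log(39)
    step = step + 12
    step = 2
    step = step // acc
    return acc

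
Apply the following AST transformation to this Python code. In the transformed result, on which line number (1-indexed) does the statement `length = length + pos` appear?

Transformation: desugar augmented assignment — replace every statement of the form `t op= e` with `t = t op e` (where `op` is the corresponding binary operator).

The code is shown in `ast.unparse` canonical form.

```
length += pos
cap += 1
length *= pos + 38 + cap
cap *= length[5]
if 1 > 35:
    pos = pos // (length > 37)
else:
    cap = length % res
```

Transformed code:
length = length + pos
cap = cap + 1
length = length * (pos + 38 + cap)
cap = cap * length[5]
if 1 > 35:
    pos = pos // (length > 37)
else:
    cap = length % res

1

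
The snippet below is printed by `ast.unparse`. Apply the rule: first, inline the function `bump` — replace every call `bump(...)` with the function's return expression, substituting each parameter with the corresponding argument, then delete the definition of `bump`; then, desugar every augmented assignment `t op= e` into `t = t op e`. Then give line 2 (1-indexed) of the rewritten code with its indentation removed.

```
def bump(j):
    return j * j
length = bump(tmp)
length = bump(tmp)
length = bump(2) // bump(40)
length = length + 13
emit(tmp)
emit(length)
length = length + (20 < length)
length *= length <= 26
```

length = tmp * tmp

Transformed code:
length = tmp * tmp
length = tmp * tmp
length = 2 * 2 // (40 * 40)
length = length + 13
emit(tmp)
emit(length)
length = length + (20 < length)
length = length * (length <= 26)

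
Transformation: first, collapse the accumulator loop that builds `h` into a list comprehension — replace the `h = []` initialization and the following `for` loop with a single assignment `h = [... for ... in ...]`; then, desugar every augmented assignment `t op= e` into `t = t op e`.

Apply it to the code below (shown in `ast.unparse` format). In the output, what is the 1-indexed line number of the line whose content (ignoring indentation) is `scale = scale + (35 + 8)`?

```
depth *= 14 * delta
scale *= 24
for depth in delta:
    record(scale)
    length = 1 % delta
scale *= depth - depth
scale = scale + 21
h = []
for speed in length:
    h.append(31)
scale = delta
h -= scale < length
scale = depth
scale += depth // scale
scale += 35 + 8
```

13

Transformed code:
depth = depth * (14 * delta)
scale = scale * 24
for depth in delta:
    record(scale)
    length = 1 % delta
scale = scale * (depth - depth)
scale = scale + 21
h = [31 for speed in length]
scale = delta
h = h - (scale < length)
scale = depth
scale = scale + depth // scale
scale = scale + (35 + 8)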